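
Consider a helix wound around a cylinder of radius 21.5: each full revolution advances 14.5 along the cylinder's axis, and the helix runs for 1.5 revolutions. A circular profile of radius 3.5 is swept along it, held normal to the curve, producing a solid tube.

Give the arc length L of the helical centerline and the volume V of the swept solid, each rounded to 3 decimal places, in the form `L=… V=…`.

L=203.797 V=7843.015

2πR = 2π·21.5 = 135.088484
per-turn = √(135.088484² + 14.5²) = √(18248.8985 + 210.25) = √18459.1485 = 135.864449
L = 1.5 × 135.864449 = 203.796674
V = π·3.5² × L = 38.484510 × 203.796674 = 7843.015128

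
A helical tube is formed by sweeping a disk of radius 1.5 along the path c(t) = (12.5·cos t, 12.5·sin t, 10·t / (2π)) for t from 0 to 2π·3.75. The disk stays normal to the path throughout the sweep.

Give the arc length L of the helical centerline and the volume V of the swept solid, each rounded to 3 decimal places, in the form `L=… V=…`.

2πR = 2π·12.5 = 78.539816
per-turn = √(78.539816² + 10²) = √(6168.5028 + 100) = √6268.5028 = 79.173877
L = 3.75 × 79.173877 = 296.902038
V = π·1.5² × L = 7.068583 × 296.902038 = 2098.676835

L=296.902 V=2098.677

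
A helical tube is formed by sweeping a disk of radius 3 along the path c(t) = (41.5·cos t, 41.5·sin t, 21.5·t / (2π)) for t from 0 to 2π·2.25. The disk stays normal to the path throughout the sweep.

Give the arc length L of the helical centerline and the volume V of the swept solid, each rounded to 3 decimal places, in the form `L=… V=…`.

L=588.683 V=16644.631

2πR = 2π·41.5 = 260.752190
per-turn = √(260.752190² + 21.5²) = √(67991.7047 + 462.25) = √68453.9547 = 261.637067
L = 2.25 × 261.637067 = 588.683400
V = π·3² × L = 28.274334 × 588.683400 = 16644.631010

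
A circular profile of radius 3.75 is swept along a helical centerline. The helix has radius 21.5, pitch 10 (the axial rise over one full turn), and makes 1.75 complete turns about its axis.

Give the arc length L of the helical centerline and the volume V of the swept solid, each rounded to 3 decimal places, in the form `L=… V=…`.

L=237.052 V=10472.623

2πR = 2π·21.5 = 135.088484
per-turn = √(135.088484² + 10²) = √(18248.8985 + 100) = √18348.8985 = 135.458106
L = 1.75 × 135.458106 = 237.051686
V = π·3.75² × L = 44.178647 × 237.051686 = 10472.622677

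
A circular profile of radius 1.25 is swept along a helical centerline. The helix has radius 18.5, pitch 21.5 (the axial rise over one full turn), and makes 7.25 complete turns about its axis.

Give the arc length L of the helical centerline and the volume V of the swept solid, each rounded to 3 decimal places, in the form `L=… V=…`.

2πR = 2π·18.5 = 116.238928
per-turn = √(116.238928² + 21.5²) = √(13511.4884 + 462.25) = √13973.7384 = 118.210568
L = 7.25 × 118.210568 = 857.026619
V = π·1.25² × L = 4.908739 × 857.026619 = 4206.919579

L=857.027 V=4206.920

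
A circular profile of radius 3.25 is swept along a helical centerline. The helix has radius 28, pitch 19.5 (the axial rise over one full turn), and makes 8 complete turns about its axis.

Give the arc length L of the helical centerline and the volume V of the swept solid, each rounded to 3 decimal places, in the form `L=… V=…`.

2πR = 2π·28 = 175.929189
per-turn = √(175.929189² + 19.5²) = √(30951.0794 + 380.25) = √31331.3294 = 177.006580
L = 8 × 177.006580 = 1416.052641
V = π·3.25² × L = 33.183072 × 1416.052641 = 46988.977309

L=1416.053 V=46988.977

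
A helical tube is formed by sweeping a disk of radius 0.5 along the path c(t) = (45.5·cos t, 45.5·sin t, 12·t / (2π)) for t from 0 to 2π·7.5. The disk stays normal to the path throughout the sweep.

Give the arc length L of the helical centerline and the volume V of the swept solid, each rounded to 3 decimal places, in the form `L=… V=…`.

2πR = 2π·45.5 = 285.884931
per-turn = √(285.884931² + 12²) = √(81730.1940 + 144) = √81874.1940 = 286.136670
L = 7.5 × 286.136670 = 2146.025027
V = π·0.5² × L = 0.785398 × 2146.025027 = 1685.484115

L=2146.025 V=1685.484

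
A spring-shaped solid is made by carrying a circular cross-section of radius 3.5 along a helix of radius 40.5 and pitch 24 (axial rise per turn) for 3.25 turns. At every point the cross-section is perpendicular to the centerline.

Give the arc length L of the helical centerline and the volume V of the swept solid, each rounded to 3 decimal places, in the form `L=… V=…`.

2πR = 2π·40.5 = 254.469005
per-turn = √(254.469005² + 24²) = √(64754.4745 + 576) = √65330.4745 = 255.598268
L = 3.25 × 255.598268 = 830.694370
V = π·3.5² × L = 38.484510 × 830.694370 = 31968.865801

L=830.694 V=31968.866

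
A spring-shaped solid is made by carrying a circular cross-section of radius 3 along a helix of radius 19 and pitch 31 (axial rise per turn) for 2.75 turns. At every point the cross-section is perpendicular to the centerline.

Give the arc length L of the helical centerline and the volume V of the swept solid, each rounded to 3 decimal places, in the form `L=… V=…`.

L=339.184 V=9590.215

2πR = 2π·19 = 119.380521
per-turn = √(119.380521² + 31²) = √(14251.7088 + 961) = √15212.7088 = 123.339810
L = 2.75 × 123.339810 = 339.184478
V = π·3² × L = 28.274334 × 339.184478 = 9590.215172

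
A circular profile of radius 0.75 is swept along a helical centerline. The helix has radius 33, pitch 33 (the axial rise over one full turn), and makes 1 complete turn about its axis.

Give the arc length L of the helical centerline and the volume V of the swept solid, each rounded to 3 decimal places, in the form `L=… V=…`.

L=209.955 V=371.021

2πR = 2π·33 = 207.345115
per-turn = √(207.345115² + 33²) = √(42991.9968 + 1089) = √44080.9968 = 209.954749
L = 1 × 209.954749 = 209.954749
V = π·0.75² × L = 1.767146 × 209.954749 = 371.020668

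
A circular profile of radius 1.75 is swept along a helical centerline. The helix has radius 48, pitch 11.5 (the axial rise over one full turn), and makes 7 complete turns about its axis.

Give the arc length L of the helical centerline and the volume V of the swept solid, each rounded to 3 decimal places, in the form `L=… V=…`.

L=2112.684 V=20326.407

2πR = 2π·48 = 301.592895
per-turn = √(301.592895² + 11.5²) = √(90958.2742 + 132.25) = √91090.5242 = 301.812068
L = 7 × 301.812068 = 2112.684473
V = π·1.75² × L = 9.621128 × 2112.684473 = 20326.406689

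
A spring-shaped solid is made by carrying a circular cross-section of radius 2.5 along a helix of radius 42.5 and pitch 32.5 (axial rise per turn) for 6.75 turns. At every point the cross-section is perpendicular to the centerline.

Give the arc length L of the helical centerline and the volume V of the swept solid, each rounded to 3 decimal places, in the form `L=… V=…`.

L=1815.789 V=35652.942

2πR = 2π·42.5 = 267.035376
per-turn = √(267.035376² + 32.5²) = √(71307.8918 + 1056.25) = √72364.1418 = 269.005840
L = 6.75 × 269.005840 = 1815.789418
V = π·2.5² × L = 19.634954 × 1815.789418 = 35652.941851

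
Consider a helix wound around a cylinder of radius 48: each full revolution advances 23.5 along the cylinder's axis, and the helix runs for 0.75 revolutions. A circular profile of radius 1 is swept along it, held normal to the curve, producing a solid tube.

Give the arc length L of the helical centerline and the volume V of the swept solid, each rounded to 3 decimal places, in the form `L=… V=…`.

2πR = 2π·48 = 301.592895
per-turn = √(301.592895² + 23.5²) = √(90958.2742 + 552.25) = √91510.5242 = 302.507065
L = 0.75 × 302.507065 = 226.880298
V = π·1² × L = 3.141593 × 226.880298 = 712.765479

L=226.880 V=712.765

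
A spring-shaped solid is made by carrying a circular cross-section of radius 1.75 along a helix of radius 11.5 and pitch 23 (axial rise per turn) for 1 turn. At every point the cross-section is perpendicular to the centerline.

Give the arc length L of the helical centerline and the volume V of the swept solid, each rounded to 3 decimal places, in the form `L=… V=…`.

L=75.829 V=729.559

2πR = 2π·11.5 = 72.256631
per-turn = √(72.256631² + 23²) = √(5221.0207 + 529) = √5750.0207 = 75.828891
L = 1 × 75.828891 = 75.828891
V = π·1.75² × L = 9.621128 × 75.828891 = 729.559430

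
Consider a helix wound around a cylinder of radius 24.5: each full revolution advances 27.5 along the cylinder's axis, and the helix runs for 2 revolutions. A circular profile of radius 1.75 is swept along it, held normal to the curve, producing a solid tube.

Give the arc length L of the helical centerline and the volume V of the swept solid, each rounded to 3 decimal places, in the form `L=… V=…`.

L=312.750 V=3009.009

2πR = 2π·24.5 = 153.938040
per-turn = √(153.938040² + 27.5²) = √(23696.9202 + 756.25) = √24453.1702 = 156.375094
L = 2 × 156.375094 = 312.750189
V = π·1.75² × L = 9.621128 × 312.750189 = 3009.009444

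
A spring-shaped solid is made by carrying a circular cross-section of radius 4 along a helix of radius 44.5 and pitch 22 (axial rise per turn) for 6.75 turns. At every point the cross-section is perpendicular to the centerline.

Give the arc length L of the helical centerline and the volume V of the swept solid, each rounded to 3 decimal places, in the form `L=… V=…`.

2πR = 2π·44.5 = 279.601746
per-turn = √(279.601746² + 22²) = √(78177.1365 + 484) = √78661.1365 = 280.465927
L = 6.75 × 280.465927 = 1893.145010
V = π·4² × L = 50.265482 × 1893.145010 = 95159.847304

L=1893.145 V=95159.847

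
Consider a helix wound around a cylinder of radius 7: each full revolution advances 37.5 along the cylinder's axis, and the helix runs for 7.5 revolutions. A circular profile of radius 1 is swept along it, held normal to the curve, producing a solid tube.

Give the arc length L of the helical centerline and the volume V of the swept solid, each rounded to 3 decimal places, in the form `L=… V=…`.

2πR = 2π·7 = 43.982297
per-turn = √(43.982297² + 37.5²) = √(1934.4425 + 1406.25) = √3340.6925 = 57.798724
L = 7.5 × 57.798724 = 433.490428
V = π·1² × L = 3.141593 × 433.490428 = 1361.850343

L=433.490 V=1361.850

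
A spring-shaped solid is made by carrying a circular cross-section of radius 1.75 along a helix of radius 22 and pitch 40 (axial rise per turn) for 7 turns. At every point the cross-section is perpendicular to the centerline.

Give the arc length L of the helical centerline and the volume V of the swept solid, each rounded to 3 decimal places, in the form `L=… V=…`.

L=1007.308 V=9691.442

2πR = 2π·22 = 138.230077
per-turn = √(138.230077² + 40²) = √(19107.5541 + 1600) = √20707.5541 = 143.901196
L = 7 × 143.901196 = 1007.308370
V = π·1.75² × L = 9.621128 × 1007.308370 = 9691.442259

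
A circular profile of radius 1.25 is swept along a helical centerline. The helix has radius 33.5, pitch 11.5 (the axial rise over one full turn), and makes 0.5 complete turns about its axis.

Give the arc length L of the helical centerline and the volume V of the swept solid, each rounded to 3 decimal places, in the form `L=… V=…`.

2πR = 2π·33.5 = 210.486708
per-turn = √(210.486708² + 11.5²) = √(44304.6542 + 132.25) = √44436.9042 = 210.800627
L = 0.5 × 210.800627 = 105.400313
V = π·1.25² × L = 4.908739 × 105.400313 = 517.382578

L=105.400 V=517.383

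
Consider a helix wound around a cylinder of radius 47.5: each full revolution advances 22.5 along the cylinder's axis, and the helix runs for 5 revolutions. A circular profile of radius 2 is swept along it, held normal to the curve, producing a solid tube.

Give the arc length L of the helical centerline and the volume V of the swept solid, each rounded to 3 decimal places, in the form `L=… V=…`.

2πR = 2π·47.5 = 298.451302
per-turn = √(298.451302² + 22.5²) = √(89073.1797 + 506.25) = √89579.4297 = 299.298229
L = 5 × 299.298229 = 1496.491144
V = π·2² × L = 12.566371 × 1496.491144 = 18805.462332

L=1496.491 V=18805.462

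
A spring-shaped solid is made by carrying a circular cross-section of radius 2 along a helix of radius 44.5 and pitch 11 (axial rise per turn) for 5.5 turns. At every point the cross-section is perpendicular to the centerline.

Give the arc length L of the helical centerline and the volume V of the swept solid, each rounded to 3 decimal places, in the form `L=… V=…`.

2πR = 2π·44.5 = 279.601746
per-turn = √(279.601746² + 11²) = √(78177.1365 + 121) = √78298.1365 = 279.818042
L = 5.5 × 279.818042 = 1538.999229
V = π·2² × L = 12.566371 × 1538.999229 = 19339.634691

L=1538.999 V=19339.635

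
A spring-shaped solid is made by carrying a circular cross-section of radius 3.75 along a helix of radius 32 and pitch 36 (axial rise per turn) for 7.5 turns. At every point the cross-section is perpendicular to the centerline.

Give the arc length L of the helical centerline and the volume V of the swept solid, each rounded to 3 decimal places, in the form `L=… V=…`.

2πR = 2π·32 = 201.061930
per-turn = √(201.061930² + 36²) = √(40425.8996 + 1296) = √41721.8996 = 204.259393
L = 7.5 × 204.259393 = 1531.945447
V = π·3.75² × L = 44.178647 × 1531.945447 = 67679.276674

L=1531.945 V=67679.277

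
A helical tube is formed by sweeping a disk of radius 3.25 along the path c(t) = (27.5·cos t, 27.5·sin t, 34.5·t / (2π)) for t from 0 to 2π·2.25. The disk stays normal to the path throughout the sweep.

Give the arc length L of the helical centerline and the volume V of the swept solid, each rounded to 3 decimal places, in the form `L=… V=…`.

L=396.446 V=13155.294

2πR = 2π·27.5 = 172.787596
per-turn = √(172.787596² + 34.5²) = √(29855.5533 + 1190.25) = √31045.8033 = 176.198193
L = 2.25 × 176.198193 = 396.445935
V = π·3.25² × L = 33.183072 × 396.445935 = 13155.294161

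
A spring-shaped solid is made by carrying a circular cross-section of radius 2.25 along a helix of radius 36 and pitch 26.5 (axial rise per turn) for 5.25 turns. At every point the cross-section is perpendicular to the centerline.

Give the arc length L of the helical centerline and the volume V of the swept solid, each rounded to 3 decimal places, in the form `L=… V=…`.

L=1195.644 V=19015.894

2πR = 2π·36 = 226.194671
per-turn = √(226.194671² + 26.5²) = √(51164.0292 + 702.25) = √51866.2792 = 227.741694
L = 5.25 × 227.741694 = 1195.643894
V = π·2.25² × L = 15.904313 × 1195.643894 = 19015.894496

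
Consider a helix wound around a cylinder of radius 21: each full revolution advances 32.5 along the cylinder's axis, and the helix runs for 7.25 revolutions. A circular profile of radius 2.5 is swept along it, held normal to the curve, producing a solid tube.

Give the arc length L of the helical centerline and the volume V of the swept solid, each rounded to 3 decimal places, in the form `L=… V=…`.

L=985.206 V=19344.479

2πR = 2π·21 = 131.946891
per-turn = √(131.946891² + 32.5²) = √(17409.9822 + 1056.25) = √18466.2322 = 135.890515
L = 7.25 × 135.890515 = 985.206236
V = π·2.5² × L = 19.634954 × 985.206236 = 19344.479214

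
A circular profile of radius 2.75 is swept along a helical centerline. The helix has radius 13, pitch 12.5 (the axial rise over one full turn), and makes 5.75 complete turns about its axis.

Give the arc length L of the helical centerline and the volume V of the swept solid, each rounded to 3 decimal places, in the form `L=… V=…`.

2πR = 2π·13 = 81.681409
per-turn = √(81.681409² + 12.5²) = √(6671.8526 + 156.25) = √6828.1026 = 82.632334
L = 5.75 × 82.632334 = 475.135919
V = π·2.75² × L = 23.758294 × 475.135919 = 11288.419061

L=475.136 V=11288.419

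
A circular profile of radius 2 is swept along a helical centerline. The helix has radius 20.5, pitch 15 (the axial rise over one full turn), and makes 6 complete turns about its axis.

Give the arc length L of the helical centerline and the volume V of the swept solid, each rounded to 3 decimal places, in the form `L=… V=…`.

L=778.055 V=9777.323

2πR = 2π·20.5 = 128.805299
per-turn = √(128.805299² + 15²) = √(16590.8050 + 225) = √16815.8050 = 129.675769
L = 6 × 129.675769 = 778.054612
V = π·2² × L = 12.566371 × 778.054612 = 9777.322618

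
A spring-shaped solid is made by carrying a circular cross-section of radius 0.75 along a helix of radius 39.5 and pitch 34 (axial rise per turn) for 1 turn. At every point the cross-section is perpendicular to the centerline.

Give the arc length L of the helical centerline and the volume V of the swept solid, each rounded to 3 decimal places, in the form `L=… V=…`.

2πR = 2π·39.5 = 248.185820
per-turn = √(248.185820² + 34²) = √(61596.2011 + 1156) = √62752.2011 = 250.503894
L = 1 × 250.503894 = 250.503894
V = π·0.75² × L = 1.767146 × 250.503894 = 442.676922

L=250.504 V=442.677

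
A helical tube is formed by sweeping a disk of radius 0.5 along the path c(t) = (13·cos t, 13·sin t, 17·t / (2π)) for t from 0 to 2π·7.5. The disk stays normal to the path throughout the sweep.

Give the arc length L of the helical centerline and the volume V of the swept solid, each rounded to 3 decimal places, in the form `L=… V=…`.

L=625.738 V=491.453

2πR = 2π·13 = 81.681409
per-turn = √(81.681409² + 17²) = √(6671.8526 + 289) = √6960.8526 = 83.431724
L = 7.5 × 83.431724 = 625.737930
V = π·0.5² × L = 0.785398 × 625.737930 = 491.453421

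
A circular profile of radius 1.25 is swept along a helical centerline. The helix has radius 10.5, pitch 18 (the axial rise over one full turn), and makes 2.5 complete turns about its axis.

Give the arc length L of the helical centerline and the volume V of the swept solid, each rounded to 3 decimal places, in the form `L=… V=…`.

L=170.962 V=839.209

2πR = 2π·10.5 = 65.973446
per-turn = √(65.973446² + 18²) = √(4352.4955 + 324) = √4676.4955 = 68.384907
L = 2.5 × 68.384907 = 170.962268
V = π·1.25² × L = 4.908739 × 170.962268 = 839.209071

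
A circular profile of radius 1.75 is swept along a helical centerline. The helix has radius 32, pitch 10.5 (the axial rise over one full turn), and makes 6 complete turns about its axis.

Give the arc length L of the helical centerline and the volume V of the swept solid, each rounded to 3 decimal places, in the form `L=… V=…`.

2πR = 2π·32 = 201.061930
per-turn = √(201.061930² + 10.5²) = √(40425.8996 + 110.25) = √40536.1496 = 201.335912
L = 6 × 201.335912 = 1208.015474
V = π·1.75² × L = 9.621128 × 1208.015474 = 11622.470904

L=1208.015 V=11622.471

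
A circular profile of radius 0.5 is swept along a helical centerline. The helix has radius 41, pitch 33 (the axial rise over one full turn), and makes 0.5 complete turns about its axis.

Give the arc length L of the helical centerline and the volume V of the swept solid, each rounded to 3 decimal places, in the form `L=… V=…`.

L=129.858 V=101.990

2πR = 2π·41 = 257.610598
per-turn = √(257.610598² + 33²) = √(66363.2200 + 1089) = √67452.2200 = 259.715652
L = 0.5 × 259.715652 = 129.857826
V = π·0.5² × L = 0.785398 × 129.857826 = 101.990098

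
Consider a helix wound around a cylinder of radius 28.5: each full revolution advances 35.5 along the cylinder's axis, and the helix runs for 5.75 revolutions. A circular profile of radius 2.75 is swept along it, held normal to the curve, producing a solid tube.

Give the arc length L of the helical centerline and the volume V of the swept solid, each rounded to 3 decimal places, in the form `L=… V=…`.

L=1049.695 V=24938.974

2πR = 2π·28.5 = 179.070781
per-turn = √(179.070781² + 35.5²) = √(32066.3447 + 1260.25) = √33326.5947 = 182.555730
L = 5.75 × 182.555730 = 1049.695450
V = π·2.75² × L = 23.758294 × 1049.695450 = 24938.973571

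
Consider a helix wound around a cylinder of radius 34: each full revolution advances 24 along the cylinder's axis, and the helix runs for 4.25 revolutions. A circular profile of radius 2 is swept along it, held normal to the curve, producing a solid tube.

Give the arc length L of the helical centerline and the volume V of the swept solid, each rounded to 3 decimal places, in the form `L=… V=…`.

2πR = 2π·34 = 213.628300
per-turn = √(213.628300² + 24²) = √(45637.0508 + 576) = √46213.0508 = 214.972209
L = 4.25 × 214.972209 = 913.631889
V = π·2² × L = 12.566371 × 913.631889 = 11481.036926

L=913.632 V=11481.037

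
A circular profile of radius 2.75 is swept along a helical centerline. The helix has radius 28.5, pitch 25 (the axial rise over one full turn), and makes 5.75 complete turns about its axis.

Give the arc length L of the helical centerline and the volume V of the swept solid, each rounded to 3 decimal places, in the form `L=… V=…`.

2πR = 2π·28.5 = 179.070781
per-turn = √(179.070781² + 25²) = √(32066.3447 + 625) = √32691.3447 = 180.807480
L = 5.75 × 180.807480 = 1039.643008
V = π·2.75² × L = 23.758294 × 1039.643008 = 24700.144700

L=1039.643 V=24700.145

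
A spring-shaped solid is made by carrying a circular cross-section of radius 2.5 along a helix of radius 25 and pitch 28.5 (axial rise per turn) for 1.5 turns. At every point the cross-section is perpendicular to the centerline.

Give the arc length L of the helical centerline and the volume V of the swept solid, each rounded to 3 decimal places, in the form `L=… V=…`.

2πR = 2π·25 = 157.079633
per-turn = √(157.079633² + 28.5²) = √(24674.0110 + 812.25) = √25486.2610 = 159.644170
L = 1.5 × 159.644170 = 239.466255
V = π·2.5² × L = 19.634954 × 239.466255 = 4701.908921

L=239.466 V=4701.909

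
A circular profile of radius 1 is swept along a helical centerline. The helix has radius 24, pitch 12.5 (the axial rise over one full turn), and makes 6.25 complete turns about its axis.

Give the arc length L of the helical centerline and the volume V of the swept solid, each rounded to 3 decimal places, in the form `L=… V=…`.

L=945.710 V=2971.036

2πR = 2π·24 = 150.796447
per-turn = √(150.796447² + 12.5²) = √(22739.5685 + 156.25) = √22895.8185 = 151.313643
L = 6.25 × 151.313643 = 945.710268
V = π·1² × L = 3.141593 × 945.710268 = 2971.036432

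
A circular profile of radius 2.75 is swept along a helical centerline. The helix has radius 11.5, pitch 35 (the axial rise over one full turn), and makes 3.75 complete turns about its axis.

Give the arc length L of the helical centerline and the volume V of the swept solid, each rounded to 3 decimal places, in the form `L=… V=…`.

2πR = 2π·11.5 = 72.256631
per-turn = √(72.256631² + 35²) = √(5221.0207 + 1225) = √6446.0207 = 80.287114
L = 3.75 × 80.287114 = 301.076679
V = π·2.75² × L = 23.758294 × 301.076679 = 7153.068384

L=301.077 V=7153.068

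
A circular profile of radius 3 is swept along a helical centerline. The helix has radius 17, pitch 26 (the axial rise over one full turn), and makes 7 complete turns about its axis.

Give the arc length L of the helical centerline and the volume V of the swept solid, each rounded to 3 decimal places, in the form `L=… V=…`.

2πR = 2π·17 = 106.814150
per-turn = √(106.814150² + 26²) = √(11409.2627 + 676) = √12085.2627 = 109.932992
L = 7 × 109.932992 = 769.530943
V = π·3² × L = 28.274334 × 769.530943 = 21757.974805

L=769.531 V=21757.975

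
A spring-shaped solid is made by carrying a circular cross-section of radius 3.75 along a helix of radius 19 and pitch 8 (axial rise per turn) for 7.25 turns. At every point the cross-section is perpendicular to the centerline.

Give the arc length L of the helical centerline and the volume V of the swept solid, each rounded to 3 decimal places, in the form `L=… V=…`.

2πR = 2π·19 = 119.380521
per-turn = √(119.380521² + 8²) = √(14251.7088 + 64) = √14315.7088 = 119.648271
L = 7.25 × 119.648271 = 867.449965
V = π·3.75² × L = 44.178647 × 867.449965 = 38322.765517

L=867.450 V=38322.766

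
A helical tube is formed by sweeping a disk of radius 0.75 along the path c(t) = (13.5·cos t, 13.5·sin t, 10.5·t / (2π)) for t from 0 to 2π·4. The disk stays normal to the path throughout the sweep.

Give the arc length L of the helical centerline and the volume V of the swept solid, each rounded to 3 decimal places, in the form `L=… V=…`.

2πR = 2π·13.5 = 84.823002
per-turn = √(84.823002² + 10.5²) = √(7194.9416 + 110.25) = √7305.1916 = 85.470414
L = 4 × 85.470414 = 341.881655
V = π·0.75² × L = 1.767146 × 341.881655 = 604.154753

L=341.882 V=604.155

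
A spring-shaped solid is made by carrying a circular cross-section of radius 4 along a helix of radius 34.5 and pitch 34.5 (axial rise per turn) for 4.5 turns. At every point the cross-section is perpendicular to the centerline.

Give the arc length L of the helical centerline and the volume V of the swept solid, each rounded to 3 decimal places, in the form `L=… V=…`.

L=987.742 V=49649.311

2πR = 2π·34.5 = 216.769893
per-turn = √(216.769893² + 34.5²) = √(46989.1866 + 1190.25) = √48179.4366 = 219.498147
L = 4.5 × 219.498147 = 987.741662
V = π·4² × L = 50.265482 × 987.741662 = 49649.311167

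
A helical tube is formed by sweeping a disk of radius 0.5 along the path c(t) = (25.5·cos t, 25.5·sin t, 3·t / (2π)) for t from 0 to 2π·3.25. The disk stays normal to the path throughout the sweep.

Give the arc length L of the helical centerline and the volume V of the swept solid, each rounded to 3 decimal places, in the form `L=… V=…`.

2πR = 2π·25.5 = 160.221225
per-turn = √(160.221225² + 3²) = √(25670.8410 + 9) = √25679.8410 = 160.249309
L = 3.25 × 160.249309 = 520.810254
V = π·0.5² × L = 0.785398 × 520.810254 = 409.043417

L=520.810 V=409.043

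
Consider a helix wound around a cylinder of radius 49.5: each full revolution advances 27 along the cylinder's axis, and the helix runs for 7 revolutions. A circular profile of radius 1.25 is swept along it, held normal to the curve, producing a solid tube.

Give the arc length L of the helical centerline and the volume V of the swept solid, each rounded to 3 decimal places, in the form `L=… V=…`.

L=2185.312 V=10727.125

2πR = 2π·49.5 = 311.017673
per-turn = √(311.017673² + 27²) = √(96731.9927 + 729) = √97460.9927 = 312.187432
L = 7 × 312.187432 = 2185.312024
V = π·1.25² × L = 4.908739 × 2185.312024 = 10727.125315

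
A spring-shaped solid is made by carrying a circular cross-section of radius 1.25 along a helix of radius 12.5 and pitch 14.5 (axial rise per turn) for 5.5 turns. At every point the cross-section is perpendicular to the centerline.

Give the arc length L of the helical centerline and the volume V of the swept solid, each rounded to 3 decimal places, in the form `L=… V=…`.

L=439.269 V=2156.257

2πR = 2π·12.5 = 78.539816
per-turn = √(78.539816² + 14.5²) = √(6168.5028 + 210.25) = √6378.7528 = 79.867094
L = 5.5 × 79.867094 = 439.269019
V = π·1.25² × L = 4.908739 × 439.269019 = 2156.256753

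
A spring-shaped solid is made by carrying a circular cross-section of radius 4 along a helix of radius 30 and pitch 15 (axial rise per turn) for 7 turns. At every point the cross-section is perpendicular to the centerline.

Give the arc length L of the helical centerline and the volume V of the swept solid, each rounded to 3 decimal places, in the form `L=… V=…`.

L=1323.640 V=66533.410

2πR = 2π·30 = 188.495559
per-turn = √(188.495559² + 15²) = √(35530.5758 + 225) = √35755.5758 = 189.091448
L = 7 × 189.091448 = 1323.640139
V = π·4² × L = 50.265482 × 1323.640139 = 66533.410164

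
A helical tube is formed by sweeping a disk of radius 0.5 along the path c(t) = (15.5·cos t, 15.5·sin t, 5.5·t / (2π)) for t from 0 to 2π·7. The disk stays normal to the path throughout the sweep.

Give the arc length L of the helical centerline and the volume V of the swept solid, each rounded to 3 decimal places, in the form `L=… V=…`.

L=682.812 V=536.279

2πR = 2π·15.5 = 97.389372
per-turn = √(97.389372² + 5.5²) = √(9484.6898 + 30.25) = √9514.9398 = 97.544553
L = 7 × 97.544553 = 682.811871
V = π·0.5² × L = 0.785398 × 682.811871 = 536.279190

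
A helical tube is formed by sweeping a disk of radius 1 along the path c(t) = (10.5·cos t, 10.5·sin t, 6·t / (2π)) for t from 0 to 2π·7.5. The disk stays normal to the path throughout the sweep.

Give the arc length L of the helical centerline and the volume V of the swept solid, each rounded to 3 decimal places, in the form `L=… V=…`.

L=496.843 V=1560.878

2πR = 2π·10.5 = 65.973446
per-turn = √(65.973446² + 6²) = √(4352.4955 + 36) = √4388.4955 = 66.245721
L = 7.5 × 66.245721 = 496.842907
V = π·1² × L = 3.141593 × 496.842907 = 1560.878026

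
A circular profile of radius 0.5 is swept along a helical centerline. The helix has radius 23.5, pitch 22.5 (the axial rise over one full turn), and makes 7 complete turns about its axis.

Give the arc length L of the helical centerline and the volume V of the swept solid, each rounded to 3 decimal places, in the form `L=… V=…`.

L=1045.515 V=821.146

2πR = 2π·23.5 = 147.654855
per-turn = √(147.654855² + 22.5²) = √(21801.9561 + 506.25) = √22308.2061 = 149.359319
L = 7 × 149.359319 = 1045.515232
V = π·0.5² × L = 0.785398 × 1045.515232 = 821.145743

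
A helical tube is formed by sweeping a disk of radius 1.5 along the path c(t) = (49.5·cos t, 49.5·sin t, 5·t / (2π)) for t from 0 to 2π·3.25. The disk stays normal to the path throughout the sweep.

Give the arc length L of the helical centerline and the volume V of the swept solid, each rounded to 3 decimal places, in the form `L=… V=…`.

2πR = 2π·49.5 = 311.017673
per-turn = √(311.017673² + 5²) = √(96731.9927 + 25) = √96756.9927 = 311.057861
L = 3.25 × 311.057861 = 1010.938047
V = π·1.5² × L = 7.068583 × 1010.938047 = 7145.899972

L=1010.938 V=7145.900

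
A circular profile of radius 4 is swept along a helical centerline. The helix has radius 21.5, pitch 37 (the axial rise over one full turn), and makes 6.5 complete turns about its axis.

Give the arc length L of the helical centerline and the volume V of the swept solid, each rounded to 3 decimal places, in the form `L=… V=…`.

2πR = 2π·21.5 = 135.088484
per-turn = √(135.088484² + 37²) = √(18248.8985 + 1369) = √19617.8985 = 140.063909
L = 6.5 × 140.063909 = 910.415407
V = π·4² × L = 50.265482 × 910.415407 = 45762.469667

L=910.415 V=45762.470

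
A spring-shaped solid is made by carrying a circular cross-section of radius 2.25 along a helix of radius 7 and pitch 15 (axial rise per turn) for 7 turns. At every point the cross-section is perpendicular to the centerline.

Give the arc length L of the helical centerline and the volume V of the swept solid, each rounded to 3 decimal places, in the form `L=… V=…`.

L=325.289 V=5173.492

2πR = 2π·7 = 43.982297
per-turn = √(43.982297² + 15²) = √(1934.4425 + 225) = √2159.4425 = 46.469802
L = 7 × 46.469802 = 325.288611
V = π·2.25² × L = 15.904313 × 325.288611 = 5173.491828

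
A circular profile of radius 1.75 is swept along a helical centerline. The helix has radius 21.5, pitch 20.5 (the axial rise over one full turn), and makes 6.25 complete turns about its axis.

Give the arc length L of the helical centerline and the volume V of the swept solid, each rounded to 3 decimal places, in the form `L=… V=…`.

L=853.969 V=8216.148

2πR = 2π·21.5 = 135.088484
per-turn = √(135.088484² + 20.5²) = √(18248.8985 + 420.25) = √18669.1485 = 136.635093
L = 6.25 × 136.635093 = 853.969329
V = π·1.75² × L = 9.621128 × 853.969329 = 8216.147796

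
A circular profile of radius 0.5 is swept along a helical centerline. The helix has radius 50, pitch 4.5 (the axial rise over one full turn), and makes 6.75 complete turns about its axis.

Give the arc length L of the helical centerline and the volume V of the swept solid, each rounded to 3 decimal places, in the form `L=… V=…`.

L=2120.793 V=1665.667

2πR = 2π·50 = 314.159265
per-turn = √(314.159265² + 4.5²) = √(98696.0440 + 20.25) = √98716.2940 = 314.191493
L = 6.75 × 314.191493 = 2120.792575
V = π·0.5² × L = 0.785398 × 2120.792575 = 1665.666593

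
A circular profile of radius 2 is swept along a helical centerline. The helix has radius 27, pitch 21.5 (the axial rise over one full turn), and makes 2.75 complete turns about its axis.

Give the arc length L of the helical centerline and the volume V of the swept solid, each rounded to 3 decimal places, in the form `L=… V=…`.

L=470.258 V=5909.438

2πR = 2π·27 = 169.646003
per-turn = √(169.646003² + 21.5²) = √(28779.7664 + 462.25) = √29242.0164 = 171.002972
L = 2.75 × 171.002972 = 470.258173
V = π·2² × L = 12.566371 × 470.258173 = 5909.438486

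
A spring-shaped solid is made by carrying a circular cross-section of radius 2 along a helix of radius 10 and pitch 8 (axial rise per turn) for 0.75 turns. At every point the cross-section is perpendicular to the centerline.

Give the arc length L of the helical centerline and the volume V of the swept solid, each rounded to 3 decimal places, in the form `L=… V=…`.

L=47.504 V=596.957

2πR = 2π·10 = 62.831853
per-turn = √(62.831853² + 8²) = √(3947.8418 + 64) = √4011.8418 = 63.339101
L = 0.75 × 63.339101 = 47.504326
V = π·2² × L = 12.566371 × 47.504326 = 596.956967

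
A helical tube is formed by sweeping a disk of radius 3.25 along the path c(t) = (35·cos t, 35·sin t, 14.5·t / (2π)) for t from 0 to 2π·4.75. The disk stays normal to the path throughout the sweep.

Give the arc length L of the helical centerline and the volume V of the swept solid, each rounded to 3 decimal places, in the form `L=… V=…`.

2πR = 2π·35 = 219.911486
per-turn = √(219.911486² + 14.5²) = √(48361.0616 + 210.25) = √48571.3116 = 220.389001
L = 4.75 × 220.389001 = 1046.847753
V = π·3.25² × L = 33.183072 × 1046.847753 = 34737.624771

L=1046.848 V=34737.625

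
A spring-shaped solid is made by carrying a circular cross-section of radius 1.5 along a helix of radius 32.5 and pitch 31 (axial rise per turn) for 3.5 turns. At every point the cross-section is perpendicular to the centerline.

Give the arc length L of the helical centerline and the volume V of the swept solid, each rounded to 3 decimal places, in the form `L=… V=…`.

L=722.901 V=5109.887

2πR = 2π·32.5 = 204.203522
per-turn = √(204.203522² + 31²) = √(41699.0786 + 961) = √42660.0786 = 206.543164
L = 3.5 × 206.543164 = 722.901074
V = π·1.5² × L = 7.068583 × 722.901074 = 5109.886583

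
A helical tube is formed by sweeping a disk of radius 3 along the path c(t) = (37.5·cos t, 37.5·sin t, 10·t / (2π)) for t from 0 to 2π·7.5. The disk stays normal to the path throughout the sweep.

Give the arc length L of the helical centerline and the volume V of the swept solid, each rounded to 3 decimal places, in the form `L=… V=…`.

2πR = 2π·37.5 = 235.619449
per-turn = √(235.619449² + 10²) = √(55516.5248 + 100) = √55616.5248 = 235.831560
L = 7.5 × 235.831560 = 1768.736701
V = π·3² × L = 28.274334 × 1768.736701 = 50009.852035

L=1768.737 V=50009.852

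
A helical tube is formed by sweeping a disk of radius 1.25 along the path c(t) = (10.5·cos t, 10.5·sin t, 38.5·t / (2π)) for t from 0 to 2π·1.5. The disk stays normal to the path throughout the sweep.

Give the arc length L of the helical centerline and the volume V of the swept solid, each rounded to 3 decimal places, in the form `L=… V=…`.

L=114.578 V=562.435

2πR = 2π·10.5 = 65.973446
per-turn = √(65.973446² + 38.5²) = √(4352.4955 + 1482.25) = √5834.7455 = 76.385506
L = 1.5 × 76.385506 = 114.578259
V = π·1.25² × L = 4.908739 × 114.578259 = 562.434714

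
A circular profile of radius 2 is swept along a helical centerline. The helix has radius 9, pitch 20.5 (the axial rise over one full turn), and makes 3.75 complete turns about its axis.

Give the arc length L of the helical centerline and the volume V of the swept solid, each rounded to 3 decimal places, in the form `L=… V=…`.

L=225.562 V=2834.494

2πR = 2π·9 = 56.548668
per-turn = √(56.548668² + 20.5²) = √(3197.7518 + 420.25) = √3618.0018 = 60.149828
L = 3.75 × 60.149828 = 225.561856
V = π·2² × L = 12.566371 × 225.561856 = 2834.493873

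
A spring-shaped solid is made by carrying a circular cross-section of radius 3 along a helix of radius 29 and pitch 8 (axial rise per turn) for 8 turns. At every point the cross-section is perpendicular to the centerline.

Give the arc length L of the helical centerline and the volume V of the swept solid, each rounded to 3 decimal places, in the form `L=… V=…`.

2πR = 2π·29 = 182.212374
per-turn = √(182.212374² + 8²) = √(33201.3492 + 64) = √33265.3492 = 182.387909
L = 8 × 182.387909 = 1459.103269
V = π·3² × L = 28.274334 × 1459.103269 = 41255.172992

L=1459.103 V=41255.173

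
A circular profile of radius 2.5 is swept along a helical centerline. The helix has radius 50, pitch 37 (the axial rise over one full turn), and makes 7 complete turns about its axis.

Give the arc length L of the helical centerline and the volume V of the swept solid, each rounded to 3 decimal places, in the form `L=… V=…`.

L=2214.314 V=43477.957

2πR = 2π·50 = 314.159265
per-turn = √(314.159265² + 37²) = √(98696.0440 + 1369) = √100065.0440 = 316.330593
L = 7 × 316.330593 = 2214.314150
V = π·2.5² × L = 19.634954 × 2214.314150 = 43477.956672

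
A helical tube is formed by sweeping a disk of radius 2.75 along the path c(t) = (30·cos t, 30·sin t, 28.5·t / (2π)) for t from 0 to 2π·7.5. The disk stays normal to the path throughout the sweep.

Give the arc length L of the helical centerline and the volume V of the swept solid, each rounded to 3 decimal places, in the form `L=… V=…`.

L=1429.785 V=33969.243

2πR = 2π·30 = 188.495559
per-turn = √(188.495559² + 28.5²) = √(35530.5758 + 812.25) = √36342.8258 = 190.637944
L = 7.5 × 190.637944 = 1429.784583
V = π·2.75² × L = 23.758294 × 1429.784583 = 33969.243112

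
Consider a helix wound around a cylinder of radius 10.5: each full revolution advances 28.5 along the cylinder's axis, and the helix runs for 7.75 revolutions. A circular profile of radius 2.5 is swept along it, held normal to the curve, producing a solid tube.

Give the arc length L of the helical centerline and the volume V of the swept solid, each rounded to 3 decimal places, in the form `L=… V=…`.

2πR = 2π·10.5 = 65.973446
per-turn = √(65.973446² + 28.5²) = √(4352.4955 + 812.25) = √5164.7455 = 71.866164
L = 7.75 × 71.866164 = 556.962772
V = π·2.5² × L = 19.634954 × 556.962772 = 10935.938449

L=556.963 V=10935.938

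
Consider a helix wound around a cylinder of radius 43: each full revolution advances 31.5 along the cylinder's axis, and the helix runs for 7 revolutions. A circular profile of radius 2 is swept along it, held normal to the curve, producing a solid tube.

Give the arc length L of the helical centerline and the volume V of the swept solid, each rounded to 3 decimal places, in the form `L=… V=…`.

L=1904.049 V=23926.991

2πR = 2π·43 = 270.176968
per-turn = √(270.176968² + 31.5²) = √(72995.5942 + 992.25) = √73987.8442 = 272.007066
L = 7 × 272.007066 = 1904.049465
V = π·2² × L = 12.566371 × 1904.049465 = 23926.991239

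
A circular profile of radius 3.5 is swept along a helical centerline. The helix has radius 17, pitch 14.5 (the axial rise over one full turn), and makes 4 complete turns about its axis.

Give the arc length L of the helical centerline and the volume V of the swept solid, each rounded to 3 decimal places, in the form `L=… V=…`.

2πR = 2π·17 = 106.814150
per-turn = √(106.814150² + 14.5²) = √(11409.2627 + 210.25) = √11619.5127 = 107.793843
L = 4 × 107.793843 = 431.175374
V = π·3.5² × L = 38.484510 × 431.175374 = 16593.572989

L=431.175 V=16593.573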